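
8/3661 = 8/3661  =  0.00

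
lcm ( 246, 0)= 0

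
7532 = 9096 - 1564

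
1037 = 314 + 723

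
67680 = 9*7520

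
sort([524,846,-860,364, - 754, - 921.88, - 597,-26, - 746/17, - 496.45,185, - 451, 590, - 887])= [ - 921.88, - 887, - 860, - 754, - 597, - 496.45, - 451, - 746/17, - 26, 185, 364,524,  590,846 ] 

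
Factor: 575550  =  2^1* 3^2*5^2 * 1279^1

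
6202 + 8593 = 14795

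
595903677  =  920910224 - 325006547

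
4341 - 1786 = 2555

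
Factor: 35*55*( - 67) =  - 128975 = - 5^2 * 7^1*11^1*67^1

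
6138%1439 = 382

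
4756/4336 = 1189/1084 = 1.10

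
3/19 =3/19 = 0.16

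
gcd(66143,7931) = 77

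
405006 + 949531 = 1354537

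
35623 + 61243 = 96866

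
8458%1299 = 664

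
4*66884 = 267536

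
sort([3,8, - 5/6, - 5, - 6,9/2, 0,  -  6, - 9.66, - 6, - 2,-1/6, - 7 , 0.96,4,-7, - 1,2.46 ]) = [ - 9.66,- 7, - 7,-6, - 6,-6, - 5, - 2, - 1,-5/6 ,-1/6, 0, 0.96, 2.46,3, 4,9/2,8 ] 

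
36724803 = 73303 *501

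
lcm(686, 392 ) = 2744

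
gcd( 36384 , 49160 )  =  8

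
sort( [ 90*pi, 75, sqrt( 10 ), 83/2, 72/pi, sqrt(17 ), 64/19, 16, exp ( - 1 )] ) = [ exp( - 1), sqrt( 10 ), 64/19,sqrt(17),16,72/pi,  83/2,  75, 90*pi] 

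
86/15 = 5+11/15 = 5.73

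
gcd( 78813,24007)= 1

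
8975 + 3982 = 12957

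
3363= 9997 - 6634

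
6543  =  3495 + 3048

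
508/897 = 508/897 = 0.57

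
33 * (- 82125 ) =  - 2710125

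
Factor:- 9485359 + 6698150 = -23^1 * 179^1*677^1 = - 2787209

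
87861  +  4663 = 92524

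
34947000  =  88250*396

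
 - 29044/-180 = 7261/45 = 161.36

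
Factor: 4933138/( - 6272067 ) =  - 2^1*3^(-1 )*7^1*352367^1  *  2090689^( - 1) 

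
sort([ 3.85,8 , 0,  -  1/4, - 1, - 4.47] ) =[ - 4.47, - 1, - 1/4,0,3.85, 8 ] 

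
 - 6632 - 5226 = - 11858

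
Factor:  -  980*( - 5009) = 4908820 = 2^2 * 5^1*7^2  *5009^1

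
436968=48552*9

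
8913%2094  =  537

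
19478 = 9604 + 9874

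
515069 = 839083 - 324014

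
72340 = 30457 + 41883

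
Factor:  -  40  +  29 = -11 = - 11^1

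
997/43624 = 997/43624 = 0.02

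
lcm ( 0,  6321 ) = 0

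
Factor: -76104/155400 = -3^1 * 5^(-2) * 37^( - 1)*151^1 = - 453/925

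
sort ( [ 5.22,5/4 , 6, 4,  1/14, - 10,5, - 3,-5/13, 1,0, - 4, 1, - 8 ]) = [ -10,- 8, - 4, - 3, - 5/13, 0 , 1/14,1, 1,5/4, 4, 5 , 5.22, 6 ] 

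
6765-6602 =163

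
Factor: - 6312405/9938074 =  - 2^( - 1 ) *3^1*5^1*11^1 * 43^( - 1)*67^1 * 73^( - 1 )*571^1*1583^( - 1) 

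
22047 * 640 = 14110080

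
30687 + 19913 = 50600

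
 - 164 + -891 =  -1055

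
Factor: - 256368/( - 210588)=28/23=2^2*7^1*23^( - 1 ) 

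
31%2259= 31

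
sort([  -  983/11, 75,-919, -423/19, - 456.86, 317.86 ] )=[ -919, - 456.86, - 983/11, - 423/19, 75, 317.86]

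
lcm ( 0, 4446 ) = 0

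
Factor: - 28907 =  - 137^1*  211^1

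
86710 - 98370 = - 11660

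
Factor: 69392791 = 13^1*59^1 * 90473^1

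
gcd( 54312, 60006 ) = 438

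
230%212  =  18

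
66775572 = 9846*6782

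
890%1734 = 890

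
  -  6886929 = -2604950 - 4281979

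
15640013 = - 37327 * (-419 )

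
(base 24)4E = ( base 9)132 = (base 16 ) 6e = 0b1101110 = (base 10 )110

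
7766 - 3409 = 4357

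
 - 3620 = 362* (  -  10)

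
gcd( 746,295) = 1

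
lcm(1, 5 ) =5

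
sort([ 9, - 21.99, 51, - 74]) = [-74 ,-21.99,9, 51 ]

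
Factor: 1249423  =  7^1*178489^1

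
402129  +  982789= 1384918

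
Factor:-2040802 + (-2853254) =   -  2^3*3^2 * 101^1 * 673^1  =  - 4894056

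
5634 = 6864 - 1230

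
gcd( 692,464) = 4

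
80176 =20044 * 4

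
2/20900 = 1/10450 = 0.00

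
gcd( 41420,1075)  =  5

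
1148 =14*82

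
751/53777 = 751/53777=0.01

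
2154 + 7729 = 9883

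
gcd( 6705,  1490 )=745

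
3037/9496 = 3037/9496=0.32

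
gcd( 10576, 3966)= 1322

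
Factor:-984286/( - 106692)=2^(  -  1 )*3^(-1 )*17^ (-1) * 941^1 = 941/102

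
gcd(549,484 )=1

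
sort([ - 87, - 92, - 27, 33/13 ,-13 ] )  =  [ - 92,-87, - 27, - 13,33/13]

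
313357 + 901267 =1214624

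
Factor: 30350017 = 197^1*154061^1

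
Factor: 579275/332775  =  3^(-3)*47^1 = 47/27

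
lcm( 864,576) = 1728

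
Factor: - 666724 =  - 2^2*23^1*7247^1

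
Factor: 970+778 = 2^2*19^1*23^1= 1748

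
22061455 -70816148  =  -48754693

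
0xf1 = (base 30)81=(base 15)111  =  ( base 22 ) al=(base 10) 241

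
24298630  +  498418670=522717300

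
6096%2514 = 1068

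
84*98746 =8294664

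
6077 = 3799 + 2278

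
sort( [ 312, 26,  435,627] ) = [ 26, 312,435,627]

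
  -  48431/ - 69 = 48431/69  =  701.90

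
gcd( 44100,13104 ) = 252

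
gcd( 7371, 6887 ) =1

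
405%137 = 131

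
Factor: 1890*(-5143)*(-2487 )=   24174311490 = 2^1*3^4*5^1 * 7^1 * 37^1*139^1*829^1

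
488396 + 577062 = 1065458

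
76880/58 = 1325+15/29 = 1325.52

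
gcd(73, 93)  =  1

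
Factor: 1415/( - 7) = -5^1*7^( - 1) *283^1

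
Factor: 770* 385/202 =148225/101 = 5^2 * 7^2*11^2 * 101^(  -  1 )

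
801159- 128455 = 672704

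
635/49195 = 127/9839 = 0.01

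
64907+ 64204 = 129111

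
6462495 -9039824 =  - 2577329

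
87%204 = 87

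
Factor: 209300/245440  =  2^( - 4 ) *5^1*7^1*23^1*59^( -1)  =  805/944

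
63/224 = 9/32  =  0.28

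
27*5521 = 149067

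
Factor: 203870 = 2^1 * 5^1*19^1 *29^1 *37^1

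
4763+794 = 5557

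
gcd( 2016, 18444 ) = 12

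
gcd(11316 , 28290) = 5658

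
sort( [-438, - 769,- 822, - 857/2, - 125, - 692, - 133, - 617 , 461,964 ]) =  [ - 822, - 769, - 692,-617,-438,- 857/2, - 133, - 125, 461, 964]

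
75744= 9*8416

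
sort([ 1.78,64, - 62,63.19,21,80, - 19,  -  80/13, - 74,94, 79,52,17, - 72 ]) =[ - 74, - 72, - 62, - 19, - 80/13,  1.78,17,21, 52,63.19, 64, 79,80, 94] 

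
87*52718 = 4586466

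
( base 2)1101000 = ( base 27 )3N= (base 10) 104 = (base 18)5e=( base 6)252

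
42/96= 7/16 = 0.44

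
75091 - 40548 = 34543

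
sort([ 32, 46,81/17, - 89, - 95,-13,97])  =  [ - 95, - 89, - 13,81/17,32, 46,97] 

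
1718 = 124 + 1594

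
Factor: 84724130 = 2^1 * 5^1 * 1459^1*5807^1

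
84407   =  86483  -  2076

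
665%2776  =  665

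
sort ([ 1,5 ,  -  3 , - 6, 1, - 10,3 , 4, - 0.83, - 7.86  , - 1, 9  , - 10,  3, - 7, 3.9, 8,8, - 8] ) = [ - 10,-10, - 8 , - 7.86, - 7, - 6, - 3 , - 1, - 0.83, 1,1,3, 3,3.9, 4,5, 8, 8, 9]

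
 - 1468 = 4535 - 6003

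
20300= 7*2900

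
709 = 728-19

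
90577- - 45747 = 136324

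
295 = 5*59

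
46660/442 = 23330/221  =  105.57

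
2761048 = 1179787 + 1581261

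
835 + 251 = 1086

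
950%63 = 5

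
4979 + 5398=10377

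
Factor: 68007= 3^1*22669^1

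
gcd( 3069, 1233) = 9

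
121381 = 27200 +94181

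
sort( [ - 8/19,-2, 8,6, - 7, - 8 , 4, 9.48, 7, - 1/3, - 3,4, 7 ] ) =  [- 8, - 7, - 3, - 2, - 8/19,-1/3,4 , 4, 6 , 7,7, 8, 9.48] 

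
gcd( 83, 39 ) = 1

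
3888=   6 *648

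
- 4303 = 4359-8662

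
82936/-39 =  - 2127+17/39=- 2126.56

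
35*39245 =1373575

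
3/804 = 1/268  =  0.00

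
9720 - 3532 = 6188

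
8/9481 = 8/9481 = 0.00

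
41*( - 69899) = - 2865859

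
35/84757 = 35/84757 = 0.00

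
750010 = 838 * 895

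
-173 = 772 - 945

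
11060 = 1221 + 9839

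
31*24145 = 748495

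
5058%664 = 410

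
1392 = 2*696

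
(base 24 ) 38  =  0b1010000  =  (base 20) 40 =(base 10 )80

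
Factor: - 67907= - 7^1* 89^1*109^1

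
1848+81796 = 83644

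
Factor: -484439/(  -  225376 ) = 2^( - 5 ) * 7043^(  -  1)*484439^1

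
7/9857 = 7/9857 = 0.00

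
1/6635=1/6635 = 0.00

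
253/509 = 253/509=0.50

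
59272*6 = 355632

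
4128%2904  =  1224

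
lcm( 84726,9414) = 84726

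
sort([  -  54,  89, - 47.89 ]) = [-54, - 47.89,  89]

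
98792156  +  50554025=149346181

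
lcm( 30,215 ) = 1290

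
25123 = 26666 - 1543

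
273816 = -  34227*( - 8)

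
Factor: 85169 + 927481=1012650= 2^1*3^1*5^2*43^1*157^1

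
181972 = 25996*7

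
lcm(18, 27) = 54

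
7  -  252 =-245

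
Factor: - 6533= - 47^1*139^1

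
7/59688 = 7/59688= 0.00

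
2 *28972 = 57944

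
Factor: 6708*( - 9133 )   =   - 61264164 = - 2^2*3^1 * 13^1*43^1 * 9133^1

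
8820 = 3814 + 5006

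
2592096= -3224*(-804)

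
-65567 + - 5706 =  - 71273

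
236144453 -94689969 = 141454484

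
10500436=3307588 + 7192848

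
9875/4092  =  2 +1691/4092 = 2.41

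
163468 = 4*40867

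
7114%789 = 13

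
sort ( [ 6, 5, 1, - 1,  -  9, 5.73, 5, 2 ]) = [ - 9, - 1,1,  2, 5, 5, 5.73, 6]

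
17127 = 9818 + 7309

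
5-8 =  -3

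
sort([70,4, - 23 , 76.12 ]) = [ - 23,  4,70,76.12 ] 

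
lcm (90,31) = 2790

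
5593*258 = 1442994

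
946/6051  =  946/6051  =  0.16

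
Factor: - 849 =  - 3^1 * 283^1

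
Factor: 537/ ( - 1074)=-1/2=- 2^( - 1)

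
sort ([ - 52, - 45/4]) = [ - 52, - 45/4]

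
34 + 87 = 121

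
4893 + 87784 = 92677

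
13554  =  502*27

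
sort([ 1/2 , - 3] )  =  [ - 3, 1/2]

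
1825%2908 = 1825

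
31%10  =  1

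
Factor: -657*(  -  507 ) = 333099 = 3^3*13^2*73^1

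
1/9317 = 1/9317 = 0.00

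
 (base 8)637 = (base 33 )CJ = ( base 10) 415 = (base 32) CV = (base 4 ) 12133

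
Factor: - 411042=  -  2^1*3^1*68507^1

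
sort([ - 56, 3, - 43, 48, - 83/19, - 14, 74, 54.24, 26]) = [ - 56,- 43, - 14, - 83/19,3, 26,48, 54.24,74 ]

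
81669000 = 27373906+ 54295094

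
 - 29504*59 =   -  1740736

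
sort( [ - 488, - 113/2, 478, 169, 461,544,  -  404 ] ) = [-488,-404, - 113/2, 169,461, 478, 544]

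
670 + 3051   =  3721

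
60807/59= 60807/59 = 1030.63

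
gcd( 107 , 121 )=1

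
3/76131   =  1/25377 = 0.00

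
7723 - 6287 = 1436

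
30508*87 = 2654196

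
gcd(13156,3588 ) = 1196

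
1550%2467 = 1550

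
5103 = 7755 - 2652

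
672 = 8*84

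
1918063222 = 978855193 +939208029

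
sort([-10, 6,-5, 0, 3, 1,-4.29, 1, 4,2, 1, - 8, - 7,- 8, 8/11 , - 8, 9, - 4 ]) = [-10, - 8,-8, - 8, - 7, - 5 , - 4.29, - 4, 0, 8/11,1,1, 1, 2,3,4, 6, 9] 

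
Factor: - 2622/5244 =-1/2 = - 2^( - 1)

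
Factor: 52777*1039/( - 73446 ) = -54835303/73446 = - 2^( - 1)*3^(-1)*89^1*593^1*  1039^1*12241^( - 1 )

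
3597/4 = 899 + 1/4 = 899.25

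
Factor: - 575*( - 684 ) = 2^2*3^2*5^2 * 19^1*23^1 = 393300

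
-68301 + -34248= - 102549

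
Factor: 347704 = 2^3*7^2*887^1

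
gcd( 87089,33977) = 1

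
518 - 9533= - 9015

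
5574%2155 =1264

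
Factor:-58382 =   -  2^1*29191^1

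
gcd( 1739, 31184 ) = 1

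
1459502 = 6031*242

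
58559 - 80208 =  - 21649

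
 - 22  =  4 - 26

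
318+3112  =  3430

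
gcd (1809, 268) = 67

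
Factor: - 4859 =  - 43^1*113^1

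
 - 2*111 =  - 222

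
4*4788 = 19152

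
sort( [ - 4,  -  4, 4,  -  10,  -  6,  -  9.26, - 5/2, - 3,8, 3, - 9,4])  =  [ - 10, - 9.26, - 9,  -  6, - 4, -4,-3, - 5/2, 3, 4, 4, 8] 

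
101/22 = 4  +  13/22= 4.59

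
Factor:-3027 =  - 3^1*1009^1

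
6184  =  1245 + 4939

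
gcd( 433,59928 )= 1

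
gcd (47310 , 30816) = 6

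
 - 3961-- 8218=4257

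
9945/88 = 9945/88 = 113.01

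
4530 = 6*755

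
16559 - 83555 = -66996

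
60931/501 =60931/501=121.62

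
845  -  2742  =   - 1897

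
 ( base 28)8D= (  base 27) 8L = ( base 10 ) 237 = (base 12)179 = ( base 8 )355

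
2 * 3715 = 7430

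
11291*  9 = 101619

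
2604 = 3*868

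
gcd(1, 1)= 1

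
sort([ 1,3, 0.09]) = [0.09, 1,3]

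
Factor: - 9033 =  - 3^1*3011^1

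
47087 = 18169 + 28918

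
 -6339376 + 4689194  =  -1650182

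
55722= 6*9287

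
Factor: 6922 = 2^1*3461^1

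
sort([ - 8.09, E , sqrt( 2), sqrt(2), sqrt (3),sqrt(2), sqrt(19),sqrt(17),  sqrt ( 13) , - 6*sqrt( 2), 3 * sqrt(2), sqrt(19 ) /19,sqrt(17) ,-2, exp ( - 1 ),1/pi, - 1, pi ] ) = [ - 6*sqrt( 2), - 8.09, - 2, - 1,sqrt( 19)/19,1/pi,exp( - 1), sqrt( 2), sqrt(2),sqrt( 2), sqrt( 3 ),E , pi, sqrt (13), sqrt( 17), sqrt( 17), 3 * sqrt( 2),sqrt (19)]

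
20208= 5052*4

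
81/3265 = 81/3265 = 0.02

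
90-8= 82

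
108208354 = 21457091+86751263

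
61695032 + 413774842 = 475469874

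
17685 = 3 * 5895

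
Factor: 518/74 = 7^1 = 7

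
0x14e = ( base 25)d9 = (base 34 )9S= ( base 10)334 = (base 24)dm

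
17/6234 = 17/6234 = 0.00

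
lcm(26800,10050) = 80400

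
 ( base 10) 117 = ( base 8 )165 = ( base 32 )3L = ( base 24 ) 4l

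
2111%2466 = 2111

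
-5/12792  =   - 1 + 12787/12792 = - 0.00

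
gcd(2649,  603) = 3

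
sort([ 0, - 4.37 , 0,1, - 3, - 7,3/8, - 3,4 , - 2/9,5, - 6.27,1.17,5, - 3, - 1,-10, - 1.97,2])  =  [ - 10,-7, - 6.27, - 4.37,-3, - 3,-3,  -  1.97, - 1, - 2/9,0, 0,3/8, 1, 1.17,2, 4,5,5]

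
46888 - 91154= - 44266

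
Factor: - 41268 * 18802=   -  2^3*3^1*7^1*17^1*19^1  *79^1 * 181^1 = - 775920936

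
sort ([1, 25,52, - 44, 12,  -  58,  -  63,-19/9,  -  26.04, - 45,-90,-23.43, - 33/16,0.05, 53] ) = [ - 90,- 63 , - 58,  -  45,-44,-26.04, - 23.43,-19/9, - 33/16, 0.05,1, 12, 25,52, 53]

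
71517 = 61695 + 9822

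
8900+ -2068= 6832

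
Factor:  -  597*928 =-554016 = -2^5*3^1*29^1*199^1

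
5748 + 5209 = 10957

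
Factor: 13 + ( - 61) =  - 48 = -2^4*3^1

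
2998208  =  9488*316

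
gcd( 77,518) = 7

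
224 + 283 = 507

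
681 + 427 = 1108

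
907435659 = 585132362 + 322303297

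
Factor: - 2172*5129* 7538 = -83974737144 = - 2^3*3^1*23^1*181^1*223^1*3769^1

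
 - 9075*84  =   - 762300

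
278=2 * 139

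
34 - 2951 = - 2917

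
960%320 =0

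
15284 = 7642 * 2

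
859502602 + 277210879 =1136713481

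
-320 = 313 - 633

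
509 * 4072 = 2072648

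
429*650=278850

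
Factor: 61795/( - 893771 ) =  - 5^1*17^1*107^(- 1)*727^1*8353^( - 1) 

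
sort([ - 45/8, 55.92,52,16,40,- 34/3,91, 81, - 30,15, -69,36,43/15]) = [ - 69, - 30 , - 34/3 , - 45/8  ,  43/15,15,16,36, 40,  52,55.92,81,91 ]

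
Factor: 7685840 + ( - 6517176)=2^3 * 7^1*41^1 * 509^1 = 1168664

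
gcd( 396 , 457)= 1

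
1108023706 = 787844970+320178736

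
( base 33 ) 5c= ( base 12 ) 129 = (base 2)10110001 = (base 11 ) 151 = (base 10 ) 177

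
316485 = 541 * 585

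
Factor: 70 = 2^1 *5^1*7^1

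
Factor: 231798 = 2^1*3^1*7^1*5519^1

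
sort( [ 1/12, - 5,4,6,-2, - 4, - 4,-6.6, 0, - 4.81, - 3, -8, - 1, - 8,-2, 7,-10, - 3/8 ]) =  [ - 10, -8, - 8, - 6.6, - 5,-4.81, - 4,- 4, - 3,  -  2, - 2, - 1, - 3/8,0,1/12, 4, 6, 7] 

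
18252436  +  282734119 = 300986555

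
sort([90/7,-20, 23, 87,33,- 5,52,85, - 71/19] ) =[-20, - 5,-71/19,90/7,23,  33, 52,85, 87]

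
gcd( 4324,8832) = 92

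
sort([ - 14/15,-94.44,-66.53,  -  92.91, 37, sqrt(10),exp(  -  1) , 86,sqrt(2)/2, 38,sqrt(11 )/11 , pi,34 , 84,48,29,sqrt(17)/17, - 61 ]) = [ - 94.44, - 92.91 , - 66.53, - 61,- 14/15, sqrt(17)/17,sqrt( 11)/11,exp (-1), sqrt(2 )/2,pi,sqrt( 10), 29,34,37,38 , 48 , 84,86]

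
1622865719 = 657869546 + 964996173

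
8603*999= 8594397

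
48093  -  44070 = 4023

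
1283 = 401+882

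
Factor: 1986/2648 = 2^( - 2)*3^1 = 3/4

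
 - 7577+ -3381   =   - 10958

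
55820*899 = 50182180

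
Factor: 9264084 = 2^2*3^1*541^1*1427^1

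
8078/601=8078/601 = 13.44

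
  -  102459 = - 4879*21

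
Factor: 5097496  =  2^3*137^1*4651^1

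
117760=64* 1840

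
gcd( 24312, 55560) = 24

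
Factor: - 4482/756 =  - 83/14= - 2^(-1)*7^ (- 1)*83^1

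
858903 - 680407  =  178496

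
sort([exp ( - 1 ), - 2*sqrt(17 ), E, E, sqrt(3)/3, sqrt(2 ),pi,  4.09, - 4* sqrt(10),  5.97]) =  [- 4* sqrt(10 ), - 2*sqrt( 17), exp( - 1),sqrt(3)/3,  sqrt(2 ), E,E , pi,4.09,5.97 ]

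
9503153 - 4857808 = 4645345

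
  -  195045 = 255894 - 450939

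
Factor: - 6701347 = - 6701347^1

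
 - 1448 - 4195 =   -  5643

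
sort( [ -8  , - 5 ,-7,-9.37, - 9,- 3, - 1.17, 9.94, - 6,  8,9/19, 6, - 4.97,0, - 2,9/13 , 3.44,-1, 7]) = [-9.37, - 9, - 8, - 7, - 6, - 5, -4.97,- 3, - 2, - 1.17, - 1,0, 9/19,9/13, 3.44, 6, 7, 8,  9.94]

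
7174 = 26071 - 18897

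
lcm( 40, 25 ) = 200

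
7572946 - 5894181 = 1678765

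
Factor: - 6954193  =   - 89^1 *78137^1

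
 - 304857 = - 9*33873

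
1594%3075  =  1594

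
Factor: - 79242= - 2^1*3^1*47^1*281^1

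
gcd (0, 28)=28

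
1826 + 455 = 2281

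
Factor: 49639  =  49639^1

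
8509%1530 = 859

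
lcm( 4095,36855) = 36855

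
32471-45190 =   -  12719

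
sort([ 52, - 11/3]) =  [-11/3, 52]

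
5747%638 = 5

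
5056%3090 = 1966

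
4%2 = 0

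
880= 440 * 2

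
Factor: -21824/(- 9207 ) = 64/27= 2^6* 3^(  -  3 )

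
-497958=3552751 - 4050709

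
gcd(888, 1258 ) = 74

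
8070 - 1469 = 6601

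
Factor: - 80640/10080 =-8 = - 2^3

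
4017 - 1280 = 2737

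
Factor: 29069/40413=3^ ( - 1 )*19^ ( - 1)*41^1 = 41/57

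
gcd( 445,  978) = 1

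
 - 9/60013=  - 9/60013 = - 0.00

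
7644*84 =642096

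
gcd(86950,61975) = 925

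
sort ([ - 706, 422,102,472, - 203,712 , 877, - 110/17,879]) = [-706, - 203, - 110/17, 102,422,472,712,877,879 ]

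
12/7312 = 3/1828  =  0.00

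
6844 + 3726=10570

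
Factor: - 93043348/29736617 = -2^2*107^1*109^ (  -  1)*149^1*1459^1 * 272813^( - 1)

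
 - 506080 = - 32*15815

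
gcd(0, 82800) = 82800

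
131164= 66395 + 64769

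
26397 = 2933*9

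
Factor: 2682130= 2^1*5^1* 11^1*37^1*659^1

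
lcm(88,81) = 7128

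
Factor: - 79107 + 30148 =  - 48959 = - 173^1*283^1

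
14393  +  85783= 100176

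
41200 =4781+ 36419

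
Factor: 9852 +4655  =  89^1*163^1 = 14507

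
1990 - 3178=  - 1188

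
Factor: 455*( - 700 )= - 318500 = - 2^2 * 5^3 * 7^2 *13^1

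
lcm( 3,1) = 3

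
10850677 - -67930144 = 78780821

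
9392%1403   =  974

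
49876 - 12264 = 37612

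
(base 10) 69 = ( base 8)105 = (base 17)41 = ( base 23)30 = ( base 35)1y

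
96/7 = 13+5/7  =  13.71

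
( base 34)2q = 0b1011110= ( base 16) 5e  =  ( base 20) 4E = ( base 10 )94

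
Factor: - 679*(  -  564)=382956 = 2^2* 3^1*7^1* 47^1*97^1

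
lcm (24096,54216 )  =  216864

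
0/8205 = 0=0.00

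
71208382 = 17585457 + 53622925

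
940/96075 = 188/19215=0.01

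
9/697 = 9/697 = 0.01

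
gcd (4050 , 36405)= 45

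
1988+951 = 2939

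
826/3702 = 413/1851 = 0.22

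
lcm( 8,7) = 56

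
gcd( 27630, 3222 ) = 18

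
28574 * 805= 23002070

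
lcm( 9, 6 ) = 18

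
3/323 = 3/323  =  0.01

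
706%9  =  4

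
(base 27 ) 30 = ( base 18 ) 49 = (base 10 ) 81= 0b1010001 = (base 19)45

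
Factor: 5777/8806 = 2^( - 1)*7^( - 1)*17^(  -  1 )*37^( - 1)*53^1*109^1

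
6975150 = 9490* 735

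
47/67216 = 47/67216 = 0.00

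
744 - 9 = 735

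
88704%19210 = 11864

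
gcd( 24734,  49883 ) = 83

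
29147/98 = 29147/98 = 297.42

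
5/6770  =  1/1354 = 0.00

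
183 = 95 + 88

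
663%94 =5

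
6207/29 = 6207/29 = 214.03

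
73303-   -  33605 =106908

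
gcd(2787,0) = 2787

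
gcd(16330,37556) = 2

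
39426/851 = 39426/851 = 46.33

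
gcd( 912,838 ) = 2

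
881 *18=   15858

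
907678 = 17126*53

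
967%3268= 967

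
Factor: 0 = 0^1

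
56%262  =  56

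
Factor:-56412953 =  - 17^1*3318409^1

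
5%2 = 1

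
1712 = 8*214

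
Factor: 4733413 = 19^1 *249127^1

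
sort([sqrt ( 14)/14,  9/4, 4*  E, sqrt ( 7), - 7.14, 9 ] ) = [-7.14, sqrt(14)/14,9/4, sqrt(7),  9,  4 * E ] 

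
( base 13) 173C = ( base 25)5C6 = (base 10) 3431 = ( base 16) d67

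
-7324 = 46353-53677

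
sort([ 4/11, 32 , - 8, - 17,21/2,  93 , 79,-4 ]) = [ - 17, - 8,-4, 4/11, 21/2,32, 79,  93 ]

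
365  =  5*73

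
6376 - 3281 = 3095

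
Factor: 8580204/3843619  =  2^2*3^2*13^( - 1)*238339^1*295663^( - 1 ) 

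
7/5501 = 7/5501 = 0.00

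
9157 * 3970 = 36353290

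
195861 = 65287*3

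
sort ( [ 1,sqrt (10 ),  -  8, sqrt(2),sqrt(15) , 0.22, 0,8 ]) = [-8,0, 0.22 , 1,  sqrt( 2) , sqrt( 10),sqrt (15), 8]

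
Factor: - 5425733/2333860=  -  2^(  -  2 )*5^( - 1)*61^(  -  1) * 1913^( - 1 )*5425733^1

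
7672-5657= 2015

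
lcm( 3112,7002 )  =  28008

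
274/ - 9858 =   -  137/4929=-0.03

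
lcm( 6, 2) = 6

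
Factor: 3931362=2^1*3^3*47^1 * 1549^1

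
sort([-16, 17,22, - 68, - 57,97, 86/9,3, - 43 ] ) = [ - 68, - 57,-43, - 16,3,86/9, 17, 22,97]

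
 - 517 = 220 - 737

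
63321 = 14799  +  48522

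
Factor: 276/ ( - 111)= - 2^2 *23^1*37^( - 1)  =  - 92/37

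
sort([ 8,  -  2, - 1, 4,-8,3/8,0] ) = [ - 8, - 2, - 1,0, 3/8,4, 8] 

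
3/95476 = 3/95476 = 0.00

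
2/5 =2/5 = 0.40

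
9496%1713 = 931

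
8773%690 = 493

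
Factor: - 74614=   -2^1*37307^1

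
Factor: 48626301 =3^1*19^1*23^1*29^1*1279^1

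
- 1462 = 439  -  1901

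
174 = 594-420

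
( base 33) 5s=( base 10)193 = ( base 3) 21011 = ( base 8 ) 301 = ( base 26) 7b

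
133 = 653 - 520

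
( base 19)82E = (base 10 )2940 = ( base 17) A2G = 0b101101111100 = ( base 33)2n3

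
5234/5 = 1046 + 4/5  =  1046.80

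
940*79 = 74260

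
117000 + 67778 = 184778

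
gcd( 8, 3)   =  1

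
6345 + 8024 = 14369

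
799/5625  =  799/5625=   0.14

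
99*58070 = 5748930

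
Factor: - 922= - 2^1*461^1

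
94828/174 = 47414/87= 544.99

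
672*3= 2016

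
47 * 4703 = 221041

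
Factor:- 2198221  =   - 167^1*13163^1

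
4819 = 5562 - 743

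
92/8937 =92/8937=0.01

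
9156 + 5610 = 14766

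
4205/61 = 68  +  57/61 = 68.93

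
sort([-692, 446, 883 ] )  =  [-692, 446, 883]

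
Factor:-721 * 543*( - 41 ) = 16051623 = 3^1*7^1*41^1*103^1 * 181^1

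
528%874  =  528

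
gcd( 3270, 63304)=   2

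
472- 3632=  - 3160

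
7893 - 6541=1352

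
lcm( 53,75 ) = 3975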